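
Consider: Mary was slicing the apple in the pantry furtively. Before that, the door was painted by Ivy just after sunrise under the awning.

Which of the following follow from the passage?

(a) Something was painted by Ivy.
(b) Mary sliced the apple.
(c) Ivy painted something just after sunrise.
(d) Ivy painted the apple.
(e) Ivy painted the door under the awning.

(a), (c), (e)

(a) Entailed — this follows by dropping conjuncts from the painting event's description.
(b) Not entailed — 'was slicing' is progressive on an accomplishment; it does not entail the completed 'sliced'.
(c) Entailed — the original entails any weakening of itself; this just drops 'under the awning' and generalizes the patient.
(d) Not entailed — Ivy painted the door, not the apple; the apple belongs to the slicing event.
(e) Entailed — dropping 'just after sunrise' leaves a sub-description the original still satisfies.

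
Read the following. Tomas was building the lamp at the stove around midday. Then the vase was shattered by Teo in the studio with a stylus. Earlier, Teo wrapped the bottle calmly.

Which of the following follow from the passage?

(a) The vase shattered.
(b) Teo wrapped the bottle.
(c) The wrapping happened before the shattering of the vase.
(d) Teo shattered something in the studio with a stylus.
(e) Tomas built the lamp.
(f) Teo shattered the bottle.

(a), (b), (c), (d)

(a) Entailed — 'Teo shattered the vase' is causative; it entails the inchoative 'the vase shattered'.
(b) Entailed — this follows by dropping conjuncts from the wrapping event's description.
(c) Entailed — the narrative places the wrapping before the shattering.
(d) Entailed — this follows by dropping conjuncts from the shattering event's description.
(e) Not entailed — 'was building' is progressive on an accomplishment; it does not entail the completed 'built'.
(f) Not entailed — Teo shattered the vase, not the bottle; the bottle belongs to the wrapping event.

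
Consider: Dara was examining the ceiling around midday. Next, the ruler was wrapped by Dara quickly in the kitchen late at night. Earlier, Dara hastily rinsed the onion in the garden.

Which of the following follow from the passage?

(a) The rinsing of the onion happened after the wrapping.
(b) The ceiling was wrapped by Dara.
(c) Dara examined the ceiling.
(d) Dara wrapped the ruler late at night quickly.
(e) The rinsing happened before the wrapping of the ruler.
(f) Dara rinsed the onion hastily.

(a) Not entailed — the narrative places the rinsing before the wrapping, not after.
(b) Not entailed — Dara wrapped the ruler, not the ceiling; the ceiling belongs to the examining event.
(c) Entailed — 'examine' is an activity; 'was examining' entails that some examining happened, so 'examined' holds.
(d) Entailed — every conjunct here is already in the original wrapping event.
(e) Entailed — the narrative places the rinsing before the wrapping.
(f) Entailed — dropping 'in the garden' leaves a sub-description the original still satisfies.

(c), (d), (e), (f)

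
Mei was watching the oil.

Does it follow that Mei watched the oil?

yes

'watch' is atelic; if Mei was watching the oil, then Mei watched the oil (for some time).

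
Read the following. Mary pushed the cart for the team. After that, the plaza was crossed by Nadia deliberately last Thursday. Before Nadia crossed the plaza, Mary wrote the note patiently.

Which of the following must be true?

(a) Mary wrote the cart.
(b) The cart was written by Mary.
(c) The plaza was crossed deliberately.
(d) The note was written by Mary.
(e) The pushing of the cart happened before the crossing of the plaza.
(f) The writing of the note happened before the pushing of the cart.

(c), (d), (e)

(a) Not entailed — Mary wrote the note, not the cart; the cart belongs to the pushing event.
(b) Not entailed — Mary wrote the note, not the cart; the cart belongs to the pushing event.
(c) Entailed — every conjunct here is already in the original crossing event.
(d) Entailed — every conjunct here is already in the original writing event.
(e) Entailed — the narrative places the pushing before the crossing.
(f) Not entailed — the narrative doesn't order the writing relative to the pushing.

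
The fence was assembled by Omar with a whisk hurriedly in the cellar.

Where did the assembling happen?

in the cellar

'in the cellar' marks the location of the assembling event.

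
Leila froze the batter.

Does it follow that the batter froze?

'Leila froze the batter' is the causative; it entails the inchoative 'the batter froze'.

yes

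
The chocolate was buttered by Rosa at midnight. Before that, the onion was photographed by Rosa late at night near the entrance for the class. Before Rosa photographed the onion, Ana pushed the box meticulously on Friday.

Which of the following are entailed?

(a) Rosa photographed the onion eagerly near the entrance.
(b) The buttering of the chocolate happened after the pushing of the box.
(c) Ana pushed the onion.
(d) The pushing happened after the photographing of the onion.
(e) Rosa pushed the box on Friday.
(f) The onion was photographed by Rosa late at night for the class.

(b), (f)

(a) Not entailed — 'eagerly' adds information not in the original event.
(b) Entailed — the narrative places the pushing before the buttering.
(c) Not entailed — Ana pushed the box, not the onion; the onion belongs to the photographing event.
(d) Not entailed — the narrative places the pushing before the photographing, not after.
(e) Not entailed — the passage has Ana pushing the box, not Rosa.
(f) Entailed — dropping 'near the entrance' leaves a sub-description the original still satisfies.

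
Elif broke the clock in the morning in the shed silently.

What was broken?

the clock

'the clock' marks the patient of the breaking event.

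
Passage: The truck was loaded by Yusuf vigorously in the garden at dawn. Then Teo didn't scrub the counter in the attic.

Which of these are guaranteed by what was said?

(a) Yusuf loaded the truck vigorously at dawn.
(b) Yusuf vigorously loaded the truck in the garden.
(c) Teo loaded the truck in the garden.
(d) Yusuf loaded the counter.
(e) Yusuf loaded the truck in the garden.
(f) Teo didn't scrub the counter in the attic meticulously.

(a), (b), (e), (f)

(a) Entailed — every conjunct here is already in the original loading event.
(b) Entailed — this follows by dropping conjuncts from the loading event's description.
(c) Not entailed — the passage has Yusuf loading the truck, not Teo.
(d) Not entailed — Yusuf loaded the truck, not the counter; the counter belongs to the scrubbing event.
(e) Entailed — dropping 'vigorously', 'at dawn' leaves a sub-description the original still satisfies.
(f) Entailed — under negation, adding a further restriction is entailed: if no such scrubbing event occurred, none occurred meticulously either.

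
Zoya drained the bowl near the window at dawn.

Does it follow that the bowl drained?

yes

'Zoya drained the bowl' is the causative; it entails the inchoative 'the bowl drained'.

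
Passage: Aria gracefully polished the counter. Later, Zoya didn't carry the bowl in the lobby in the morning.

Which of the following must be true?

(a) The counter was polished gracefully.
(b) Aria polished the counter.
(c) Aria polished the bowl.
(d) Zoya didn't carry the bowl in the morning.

(a) Entailed — this follows by dropping conjuncts from the polishing event's description.
(b) Entailed — every conjunct here is already in the original polishing event.
(c) Not entailed — Aria polished the counter, not the bowl; the bowl belongs to the carrying event.
(d) Not entailed — dropping 'in the lobby' under negation is not valid — the original leaves open that Zoya carried the bowl some other way.

(a), (b)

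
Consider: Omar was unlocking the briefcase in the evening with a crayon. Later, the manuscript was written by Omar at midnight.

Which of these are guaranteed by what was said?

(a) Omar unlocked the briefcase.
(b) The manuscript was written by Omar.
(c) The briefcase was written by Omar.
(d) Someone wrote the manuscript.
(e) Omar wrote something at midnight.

(b), (d), (e)

(a) Not entailed — 'was unlocking' is progressive on an accomplishment; it does not entail the completed 'unlocked'.
(b) Entailed — this follows by dropping conjuncts from the writing event's description.
(c) Not entailed — Omar wrote the manuscript, not the briefcase; the briefcase belongs to the unlocking event.
(d) Entailed — the original entails any weakening of itself; this just drops 'at midnight' and generalizes the agent.
(e) Entailed — the original entails any weakening of itself; this just generalizes the patient.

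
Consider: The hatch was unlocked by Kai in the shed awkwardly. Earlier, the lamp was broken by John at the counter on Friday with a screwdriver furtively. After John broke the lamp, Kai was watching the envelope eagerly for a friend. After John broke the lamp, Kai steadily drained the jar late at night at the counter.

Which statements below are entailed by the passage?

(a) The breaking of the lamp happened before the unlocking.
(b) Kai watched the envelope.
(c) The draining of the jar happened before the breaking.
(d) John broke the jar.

(a), (b)

(a) Entailed — the narrative places the breaking before the unlocking.
(b) Entailed — 'watch' is an activity; 'was watching' entails that some watching happened, so 'watched' holds.
(c) Not entailed — the narrative places the breaking before the draining, not after.
(d) Not entailed — John broke the lamp, not the jar; the jar belongs to the draining event.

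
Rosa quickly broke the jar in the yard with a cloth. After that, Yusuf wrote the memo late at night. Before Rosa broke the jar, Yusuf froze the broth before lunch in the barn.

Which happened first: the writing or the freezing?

The connectives place the freezing before the writing.

the freezing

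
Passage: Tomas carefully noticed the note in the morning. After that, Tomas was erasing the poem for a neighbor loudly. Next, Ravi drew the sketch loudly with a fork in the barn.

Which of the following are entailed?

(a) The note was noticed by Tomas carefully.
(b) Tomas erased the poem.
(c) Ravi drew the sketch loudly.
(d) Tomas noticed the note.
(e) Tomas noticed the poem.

(a), (c), (d)

(a) Entailed — this follows by dropping conjuncts from the noticing event's description.
(b) Not entailed — 'was erasing' is progressive on an accomplishment; it does not entail the completed 'erased'.
(c) Entailed — dropping 'in the barn', 'with a fork' leaves a sub-description the original still satisfies.
(d) Entailed — every conjunct here is already in the original noticing event.
(e) Not entailed — Tomas noticed the note, not the poem; the poem belongs to the erasing event.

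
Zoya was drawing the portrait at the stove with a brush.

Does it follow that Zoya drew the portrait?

'was drawing' is progressive; for an accomplishment like 'draw the portrait', it doesn't entail completion.

no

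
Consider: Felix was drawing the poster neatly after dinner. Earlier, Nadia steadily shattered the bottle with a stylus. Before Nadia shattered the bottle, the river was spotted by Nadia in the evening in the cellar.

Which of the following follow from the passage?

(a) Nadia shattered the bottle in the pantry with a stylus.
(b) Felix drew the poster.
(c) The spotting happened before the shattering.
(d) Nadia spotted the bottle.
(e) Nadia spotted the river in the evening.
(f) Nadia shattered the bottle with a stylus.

(c), (e), (f)

(a) Not entailed — 'in the pantry' adds information not in the original event.
(b) Not entailed — 'was drawing' is progressive on an accomplishment; it does not entail the completed 'drew'.
(c) Entailed — the narrative places the spotting before the shattering.
(d) Not entailed — Nadia spotted the river, not the bottle; the bottle belongs to the shattering event.
(e) Entailed — every conjunct here is already in the original spotting event.
(f) Entailed — every conjunct here is already in the original shattering event.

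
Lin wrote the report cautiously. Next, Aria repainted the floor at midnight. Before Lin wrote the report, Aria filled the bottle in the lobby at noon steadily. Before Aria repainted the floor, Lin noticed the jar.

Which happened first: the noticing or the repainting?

the noticing

The connectives place the noticing before the repainting.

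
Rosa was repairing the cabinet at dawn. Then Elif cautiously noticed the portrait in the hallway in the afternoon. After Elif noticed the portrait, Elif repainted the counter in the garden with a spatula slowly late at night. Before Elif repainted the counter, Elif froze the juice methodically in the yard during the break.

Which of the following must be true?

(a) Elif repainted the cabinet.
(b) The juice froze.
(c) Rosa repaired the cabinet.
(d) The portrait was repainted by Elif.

(a) Not entailed — Elif repainted the counter, not the cabinet; the cabinet belongs to the repairing event.
(b) Entailed — 'Elif froze the juice' is causative; it entails the inchoative 'the juice froze'.
(c) Not entailed — 'was repairing' is progressive on an accomplishment; it does not entail the completed 'repaired'.
(d) Not entailed — Elif repainted the counter, not the portrait; the portrait belongs to the noticing event.

(b)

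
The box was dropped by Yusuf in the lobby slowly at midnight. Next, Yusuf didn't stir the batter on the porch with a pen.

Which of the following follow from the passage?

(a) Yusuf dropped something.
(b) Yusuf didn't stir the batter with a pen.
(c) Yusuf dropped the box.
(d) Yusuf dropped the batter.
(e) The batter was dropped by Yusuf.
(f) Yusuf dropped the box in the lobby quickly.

(a) Entailed — every conjunct here is already in the original dropping event.
(b) Not entailed — dropping 'on the porch' under negation is not valid — the original leaves open that Yusuf stirred the batter some other way.
(c) Entailed — dropping 'in the lobby', 'slowly', 'at midnight' leaves a sub-description the original still satisfies.
(d) Not entailed — Yusuf dropped the box, not the batter; the batter belongs to the stirring event.
(e) Not entailed — Yusuf dropped the box, not the batter; the batter belongs to the stirring event.
(f) Not entailed — 'quickly' adds a manner not in (and inconsistent with) the original.

(a), (c)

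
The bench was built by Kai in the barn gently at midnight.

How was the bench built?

'gently' marks the manner of the building event.

gently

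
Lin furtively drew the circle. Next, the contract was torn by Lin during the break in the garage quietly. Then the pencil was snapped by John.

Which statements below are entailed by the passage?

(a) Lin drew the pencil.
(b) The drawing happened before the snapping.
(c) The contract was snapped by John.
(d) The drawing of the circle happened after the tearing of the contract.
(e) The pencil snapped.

(b), (e)

(a) Not entailed — Lin drew the circle, not the pencil; the pencil belongs to the snapping event.
(b) Entailed — the narrative places the drawing before the snapping.
(c) Not entailed — John snapped the pencil, not the contract; the contract belongs to the tearing event.
(d) Not entailed — the narrative places the drawing before the tearing, not after.
(e) Entailed — 'John snapped the pencil' is causative; it entails the inchoative 'the pencil snapped'.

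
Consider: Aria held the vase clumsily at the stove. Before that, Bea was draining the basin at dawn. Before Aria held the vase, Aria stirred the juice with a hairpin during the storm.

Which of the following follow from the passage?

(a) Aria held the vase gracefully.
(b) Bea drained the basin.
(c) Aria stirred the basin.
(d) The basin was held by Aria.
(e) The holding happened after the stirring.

(a) Not entailed — 'gracefully' adds a manner not in (and inconsistent with) the original.
(b) Not entailed — 'was draining' is progressive on an accomplishment; it does not entail the completed 'drained'.
(c) Not entailed — Aria stirred the juice, not the basin; the basin belongs to the draining event.
(d) Not entailed — Aria held the vase, not the basin; the basin belongs to the draining event.
(e) Entailed — the narrative places the stirring before the holding.

(e)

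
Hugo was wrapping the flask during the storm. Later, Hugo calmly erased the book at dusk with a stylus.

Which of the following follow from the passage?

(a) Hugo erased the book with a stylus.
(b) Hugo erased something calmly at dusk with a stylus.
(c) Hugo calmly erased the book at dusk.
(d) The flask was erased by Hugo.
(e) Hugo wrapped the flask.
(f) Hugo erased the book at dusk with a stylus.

(a), (b), (c), (f)

(a) Entailed — this follows by dropping conjuncts from the erasing event's description.
(b) Entailed — generalizing the patient leaves a sub-description the original still satisfies.
(c) Entailed — this follows by dropping conjuncts from the erasing event's description.
(d) Not entailed — Hugo erased the book, not the flask; the flask belongs to the wrapping event.
(e) Not entailed — 'was wrapping' is progressive on an accomplishment; it does not entail the completed 'wrapped'.
(f) Entailed — every conjunct here is already in the original erasing event.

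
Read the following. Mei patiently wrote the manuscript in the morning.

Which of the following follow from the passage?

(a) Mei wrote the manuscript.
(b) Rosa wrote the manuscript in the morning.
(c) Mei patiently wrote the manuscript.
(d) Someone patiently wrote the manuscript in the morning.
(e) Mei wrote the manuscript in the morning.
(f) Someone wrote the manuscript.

(a) Entailed — this follows by dropping conjuncts from the writing event's description.
(b) Not entailed — the passage has Mei writing the manuscript, not Rosa.
(c) Entailed — the original entails any weakening of itself; this just drops 'in the morning'.
(d) Entailed — generalizing the agent leaves a sub-description the original still satisfies.
(e) Entailed — dropping 'patiently' leaves a sub-description the original still satisfies.
(f) Entailed — dropping 'in the morning', 'patiently' and generalizing the agent leaves a sub-description the original still satisfies.

(a), (c), (d), (e), (f)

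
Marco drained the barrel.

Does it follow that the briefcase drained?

Nothing is said about any briefcase; only the barrel is affected.

no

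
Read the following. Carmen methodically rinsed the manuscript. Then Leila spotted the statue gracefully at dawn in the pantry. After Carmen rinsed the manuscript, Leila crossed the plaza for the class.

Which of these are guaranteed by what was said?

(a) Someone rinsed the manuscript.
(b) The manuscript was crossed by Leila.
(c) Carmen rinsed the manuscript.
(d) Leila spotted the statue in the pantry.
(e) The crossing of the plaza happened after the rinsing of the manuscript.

(a) Entailed — this follows by dropping conjuncts from the rinsing event's description.
(b) Not entailed — Leila crossed the plaza, not the manuscript; the manuscript belongs to the rinsing event.
(c) Entailed — dropping 'methodically' leaves a sub-description the original still satisfies.
(d) Entailed — every conjunct here is already in the original spotting event.
(e) Entailed — the narrative places the rinsing before the crossing.

(a), (c), (d), (e)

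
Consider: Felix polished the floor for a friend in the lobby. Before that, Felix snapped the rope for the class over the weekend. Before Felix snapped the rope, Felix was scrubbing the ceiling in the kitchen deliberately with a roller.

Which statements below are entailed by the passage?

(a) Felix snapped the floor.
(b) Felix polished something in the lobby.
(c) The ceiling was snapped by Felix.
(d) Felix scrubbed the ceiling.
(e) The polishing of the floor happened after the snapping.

(b), (d), (e)

(a) Not entailed — Felix snapped the rope, not the floor; the floor belongs to the polishing event.
(b) Entailed — dropping 'for a friend' and generalizing the patient leaves a sub-description the original still satisfies.
(c) Not entailed — Felix snapped the rope, not the ceiling; the ceiling belongs to the scrubbing event.
(d) Entailed — 'scrub' is an activity; 'was scrubbing' entails that some scrubbing happened, so 'scrubbed' holds.
(e) Entailed — the narrative places the snapping before the polishing.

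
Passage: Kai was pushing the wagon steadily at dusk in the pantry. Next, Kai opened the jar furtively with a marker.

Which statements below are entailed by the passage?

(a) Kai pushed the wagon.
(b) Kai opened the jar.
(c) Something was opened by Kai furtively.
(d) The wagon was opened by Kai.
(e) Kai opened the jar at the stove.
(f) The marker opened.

(a), (b), (c)

(a) Entailed — 'push' is an activity; 'was pushing' entails that some pushing happened, so 'pushed' holds.
(b) Entailed — the original entails any weakening of itself; this just drops 'with a marker', 'furtively'.
(c) Entailed — this follows by dropping conjuncts from the opening event's description.
(d) Not entailed — Kai opened the jar, not the wagon; the wagon belongs to the pushing event.
(e) Not entailed — 'at the stove' adds information not in the original event.
(f) Not entailed — the jar is what opened, not the marker.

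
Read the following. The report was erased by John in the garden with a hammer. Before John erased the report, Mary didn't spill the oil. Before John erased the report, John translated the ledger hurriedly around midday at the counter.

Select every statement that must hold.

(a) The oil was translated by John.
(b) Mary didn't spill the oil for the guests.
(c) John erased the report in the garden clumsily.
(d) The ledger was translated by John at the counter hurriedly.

(a) Not entailed — John translated the ledger, not the oil; the oil belongs to the spilling event.
(b) Entailed — under negation, adding a further restriction is entailed: if no such spilling event occurred, none occurred for the guests either.
(c) Not entailed — 'clumsily' adds information not in the original event.
(d) Entailed — this follows by dropping conjuncts from the translating event's description.

(b), (d)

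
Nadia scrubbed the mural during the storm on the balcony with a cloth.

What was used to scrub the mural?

a cloth

'with a cloth' marks the instrument of the scrubbing event.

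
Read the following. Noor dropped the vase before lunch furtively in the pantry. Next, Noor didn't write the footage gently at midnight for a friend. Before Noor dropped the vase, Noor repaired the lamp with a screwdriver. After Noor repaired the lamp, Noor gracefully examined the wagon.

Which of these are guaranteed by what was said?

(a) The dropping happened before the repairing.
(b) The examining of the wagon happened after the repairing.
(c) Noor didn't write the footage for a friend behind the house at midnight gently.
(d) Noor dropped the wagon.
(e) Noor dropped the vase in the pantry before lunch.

(b), (c), (e)

(a) Not entailed — the narrative places the repairing before the dropping, not after.
(b) Entailed — the narrative places the repairing before the examining.
(c) Entailed — under negation, adding a further restriction is entailed: if no such writing event occurred, none occurred behind the house either.
(d) Not entailed — Noor dropped the vase, not the wagon; the wagon belongs to the examining event.
(e) Entailed — every conjunct here is already in the original dropping event.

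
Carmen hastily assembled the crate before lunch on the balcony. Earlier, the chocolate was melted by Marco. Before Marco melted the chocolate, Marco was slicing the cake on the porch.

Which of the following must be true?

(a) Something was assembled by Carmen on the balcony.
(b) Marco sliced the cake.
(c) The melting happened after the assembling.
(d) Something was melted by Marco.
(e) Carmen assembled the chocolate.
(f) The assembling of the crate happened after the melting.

(a), (d), (f)

(a) Entailed — dropping 'before lunch', 'hastily' and generalizing the patient leaves a sub-description the original still satisfies.
(b) Not entailed — 'was slicing' is progressive on an accomplishment; it does not entail the completed 'sliced'.
(c) Not entailed — the narrative places the melting before the assembling, not after.
(d) Entailed — this follows by dropping conjuncts from the melting event's description.
(e) Not entailed — Carmen assembled the crate, not the chocolate; the chocolate belongs to the melting event.
(f) Entailed — the narrative places the melting before the assembling.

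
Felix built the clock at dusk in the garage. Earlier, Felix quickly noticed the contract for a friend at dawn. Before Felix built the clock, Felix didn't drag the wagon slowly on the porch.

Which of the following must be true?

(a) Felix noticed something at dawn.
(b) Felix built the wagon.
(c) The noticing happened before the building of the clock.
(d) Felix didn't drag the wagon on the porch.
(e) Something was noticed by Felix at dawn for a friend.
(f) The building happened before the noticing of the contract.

(a), (c), (e)

(a) Entailed — the original entails any weakening of itself; this just drops 'quickly', 'for a friend' and generalizes the patient.
(b) Not entailed — Felix built the clock, not the wagon; the wagon belongs to the dragging event.
(c) Entailed — the narrative places the noticing before the building.
(d) Not entailed — dropping 'slowly' under negation is not valid — the original leaves open that Felix dragged the wagon some other way.
(e) Entailed — this follows by dropping conjuncts from the noticing event's description.
(f) Not entailed — the narrative places the noticing before the building, not after.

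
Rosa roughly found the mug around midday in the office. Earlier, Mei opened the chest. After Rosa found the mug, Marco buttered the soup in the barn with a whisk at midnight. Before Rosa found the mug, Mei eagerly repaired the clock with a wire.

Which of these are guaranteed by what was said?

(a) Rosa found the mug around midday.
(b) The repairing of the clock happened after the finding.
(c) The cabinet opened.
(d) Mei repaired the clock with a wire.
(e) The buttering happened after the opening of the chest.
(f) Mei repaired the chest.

(a), (d), (e)

(a) Entailed — every conjunct here is already in the original finding event.
(b) Not entailed — the narrative places the repairing before the finding, not after.
(c) Not entailed — the chest is what opened, not the cabinet.
(d) Entailed — this follows by dropping conjuncts from the repairing event's description.
(e) Entailed — the narrative places the opening before the buttering.
(f) Not entailed — Mei repaired the clock, not the chest; the chest belongs to the opening event.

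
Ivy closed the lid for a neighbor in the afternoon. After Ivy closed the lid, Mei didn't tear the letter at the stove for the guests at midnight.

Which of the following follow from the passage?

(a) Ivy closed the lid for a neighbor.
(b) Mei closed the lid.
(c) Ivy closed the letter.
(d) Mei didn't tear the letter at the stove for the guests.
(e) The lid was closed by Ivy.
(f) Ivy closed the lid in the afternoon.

(a), (e), (f)

(a) Entailed — dropping 'in the afternoon' leaves a sub-description the original still satisfies.
(b) Not entailed — the passage has Ivy closing the lid, not Mei.
(c) Not entailed — Ivy closed the lid, not the letter; the letter belongs to the tearing event.
(d) Not entailed — dropping 'at midnight' under negation is not valid — the original leaves open that Mei tore the letter some other way.
(e) Entailed — this follows by dropping conjuncts from the closing event's description.
(f) Entailed — the original entails any weakening of itself; this just drops 'for a neighbor'.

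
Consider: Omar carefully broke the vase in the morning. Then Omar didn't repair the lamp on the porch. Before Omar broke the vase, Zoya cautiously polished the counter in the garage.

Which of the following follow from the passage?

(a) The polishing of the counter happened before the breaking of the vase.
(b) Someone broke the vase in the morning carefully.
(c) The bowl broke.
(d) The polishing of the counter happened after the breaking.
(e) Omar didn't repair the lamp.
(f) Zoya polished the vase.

(a), (b)

(a) Entailed — the narrative places the polishing before the breaking.
(b) Entailed — the original entails any weakening of itself; this just generalizes the agent.
(c) Not entailed — the vase is what broke, not the bowl.
(d) Not entailed — the narrative places the polishing before the breaking, not after.
(e) Not entailed — dropping 'on the porch' under negation is not valid — the original leaves open that Omar repaired the lamp some other way.
(f) Not entailed — Zoya polished the counter, not the vase; the vase belongs to the breaking event.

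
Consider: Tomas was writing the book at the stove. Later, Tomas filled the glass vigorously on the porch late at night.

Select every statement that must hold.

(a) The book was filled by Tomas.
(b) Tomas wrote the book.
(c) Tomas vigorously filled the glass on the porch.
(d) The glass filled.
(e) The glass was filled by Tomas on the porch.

(c), (d), (e)

(a) Not entailed — Tomas filled the glass, not the book; the book belongs to the writing event.
(b) Not entailed — 'was writing' is progressive on an accomplishment; it does not entail the completed 'wrote'.
(c) Entailed — this follows by dropping conjuncts from the filling event's description.
(d) Entailed — 'Tomas filled the glass' is causative; it entails the inchoative 'the glass filled'.
(e) Entailed — this follows by dropping conjuncts from the filling event's description.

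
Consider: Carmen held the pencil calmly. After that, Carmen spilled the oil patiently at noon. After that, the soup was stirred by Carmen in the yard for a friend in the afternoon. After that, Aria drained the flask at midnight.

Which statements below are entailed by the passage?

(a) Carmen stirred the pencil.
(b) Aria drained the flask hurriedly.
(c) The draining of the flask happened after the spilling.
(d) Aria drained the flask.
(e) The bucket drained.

(c), (d)

(a) Not entailed — Carmen stirred the soup, not the pencil; the pencil belongs to the holding event.
(b) Not entailed — 'hurriedly' adds information not in the original event.
(c) Entailed — the narrative places the spilling before the draining.
(d) Entailed — dropping 'at midnight' leaves a sub-description the original still satisfies.
(e) Not entailed — the flask is what drained, not the bucket.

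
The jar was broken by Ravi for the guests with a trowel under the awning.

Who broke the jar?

Ravi

'Ravi' marks the agent of the breaking event.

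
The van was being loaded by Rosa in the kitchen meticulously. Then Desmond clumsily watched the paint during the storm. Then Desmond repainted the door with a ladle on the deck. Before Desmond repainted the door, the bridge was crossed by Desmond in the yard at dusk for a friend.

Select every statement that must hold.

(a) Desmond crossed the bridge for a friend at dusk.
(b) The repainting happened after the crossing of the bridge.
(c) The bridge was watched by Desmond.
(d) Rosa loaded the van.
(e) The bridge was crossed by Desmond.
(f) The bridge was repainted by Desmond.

(a) Entailed — this follows by dropping conjuncts from the crossing event's description.
(b) Entailed — the narrative places the crossing before the repainting.
(c) Not entailed — Desmond watched the paint, not the bridge; the bridge belongs to the crossing event.
(d) Not entailed — 'was loading' is progressive on an accomplishment; it does not entail the completed 'loaded'.
(e) Entailed — the original entails any weakening of itself; this just drops 'for a friend', 'in the yard', 'at dusk'.
(f) Not entailed — Desmond repainted the door, not the bridge; the bridge belongs to the crossing event.

(a), (b), (e)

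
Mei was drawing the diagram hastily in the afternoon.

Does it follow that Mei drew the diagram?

no

'was drawing' is progressive; for an accomplishment like 'draw the diagram', it doesn't entail completion.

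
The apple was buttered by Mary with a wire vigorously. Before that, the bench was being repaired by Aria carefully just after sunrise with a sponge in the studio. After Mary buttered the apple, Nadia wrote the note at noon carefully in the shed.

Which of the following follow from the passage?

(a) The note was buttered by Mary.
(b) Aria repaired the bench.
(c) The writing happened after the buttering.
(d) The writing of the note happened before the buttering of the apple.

(c)

(a) Not entailed — Mary buttered the apple, not the note; the note belongs to the writing event.
(b) Not entailed — 'was repairing' is progressive on an accomplishment; it does not entail the completed 'repaired'.
(c) Entailed — the narrative places the buttering before the writing.
(d) Not entailed — the narrative places the buttering before the writing, not after.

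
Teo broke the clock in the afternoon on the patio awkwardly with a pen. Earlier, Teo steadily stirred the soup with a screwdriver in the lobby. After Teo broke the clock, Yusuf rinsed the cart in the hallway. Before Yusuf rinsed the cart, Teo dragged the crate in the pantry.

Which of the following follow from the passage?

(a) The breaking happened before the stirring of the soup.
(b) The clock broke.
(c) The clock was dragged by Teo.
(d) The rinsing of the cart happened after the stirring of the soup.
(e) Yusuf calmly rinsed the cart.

(b), (d)

(a) Not entailed — the narrative places the stirring before the breaking, not after.
(b) Entailed — 'Teo broke the clock' is causative; it entails the inchoative 'the clock broke'.
(c) Not entailed — Teo dragged the crate, not the clock; the clock belongs to the breaking event.
(d) Entailed — the narrative places the stirring before the rinsing.
(e) Not entailed — 'calmly' adds information not in the original event.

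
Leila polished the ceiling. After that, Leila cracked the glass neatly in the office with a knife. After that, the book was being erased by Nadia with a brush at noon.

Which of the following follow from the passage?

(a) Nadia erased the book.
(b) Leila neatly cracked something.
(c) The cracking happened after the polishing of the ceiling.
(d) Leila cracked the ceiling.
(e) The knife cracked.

(b), (c)

(a) Not entailed — 'was erasing' is progressive on an accomplishment; it does not entail the completed 'erased'.
(b) Entailed — dropping 'in the office', 'with a knife' and generalizing the patient leaves a sub-description the original still satisfies.
(c) Entailed — the narrative places the polishing before the cracking.
(d) Not entailed — Leila cracked the glass, not the ceiling; the ceiling belongs to the polishing event.
(e) Not entailed — the glass is what cracked, not the knife.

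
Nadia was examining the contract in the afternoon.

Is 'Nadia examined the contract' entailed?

yes

'examine' is atelic; if Nadia was examining the contract, then Nadia examined the contract (for some time).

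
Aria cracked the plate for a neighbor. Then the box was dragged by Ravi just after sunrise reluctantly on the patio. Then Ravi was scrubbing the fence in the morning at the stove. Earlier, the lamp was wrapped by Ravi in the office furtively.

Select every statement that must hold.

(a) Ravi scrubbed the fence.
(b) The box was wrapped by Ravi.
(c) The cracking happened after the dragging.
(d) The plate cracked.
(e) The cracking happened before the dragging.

(a) Entailed — 'scrub' is an activity; 'was scrubbing' entails that some scrubbing happened, so 'scrubbed' holds.
(b) Not entailed — Ravi wrapped the lamp, not the box; the box belongs to the dragging event.
(c) Not entailed — the narrative places the cracking before the dragging, not after.
(d) Entailed — 'Aria cracked the plate' is causative; it entails the inchoative 'the plate cracked'.
(e) Entailed — the narrative places the cracking before the dragging.

(a), (d), (e)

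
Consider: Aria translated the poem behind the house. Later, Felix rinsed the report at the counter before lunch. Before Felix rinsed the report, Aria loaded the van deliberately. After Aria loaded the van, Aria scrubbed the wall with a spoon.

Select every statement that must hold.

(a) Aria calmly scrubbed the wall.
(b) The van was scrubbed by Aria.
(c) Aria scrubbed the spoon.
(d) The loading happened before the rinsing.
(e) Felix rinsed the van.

(a) Not entailed — 'calmly' adds information not in the original event.
(b) Not entailed — Aria scrubbed the wall, not the van; the van belongs to the loading event.
(c) Not entailed — the spoon is the instrument, not what was scrubbed.
(d) Entailed — the narrative places the loading before the rinsing.
(e) Not entailed — Felix rinsed the report, not the van; the van belongs to the loading event.

(d)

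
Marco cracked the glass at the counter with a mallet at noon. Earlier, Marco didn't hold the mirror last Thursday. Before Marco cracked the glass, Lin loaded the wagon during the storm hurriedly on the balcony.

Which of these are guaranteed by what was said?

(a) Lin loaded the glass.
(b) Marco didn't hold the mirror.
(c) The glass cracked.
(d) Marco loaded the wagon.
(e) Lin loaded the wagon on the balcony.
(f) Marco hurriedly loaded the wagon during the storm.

(a) Not entailed — Lin loaded the wagon, not the glass; the glass belongs to the cracking event.
(b) Not entailed — dropping 'last Thursday' under negation is not valid — the original leaves open that Marco held the mirror some other way.
(c) Entailed — 'Marco cracked the glass' is causative; it entails the inchoative 'the glass cracked'.
(d) Not entailed — the passage has Lin loading the wagon, not Marco.
(e) Entailed — every conjunct here is already in the original loading event.
(f) Not entailed — the passage has Lin loading the wagon, not Marco.

(c), (e)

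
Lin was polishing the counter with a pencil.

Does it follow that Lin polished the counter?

yes

'polish' is atelic; if Lin was polishing the counter, then Lin polished the counter (for some time).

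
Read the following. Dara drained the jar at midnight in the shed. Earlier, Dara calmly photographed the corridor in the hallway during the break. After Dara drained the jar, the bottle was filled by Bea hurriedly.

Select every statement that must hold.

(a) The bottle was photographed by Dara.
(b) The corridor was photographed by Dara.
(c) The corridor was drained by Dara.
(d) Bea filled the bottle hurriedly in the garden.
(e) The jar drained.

(a) Not entailed — Dara photographed the corridor, not the bottle; the bottle belongs to the filling event.
(b) Entailed — the original entails any weakening of itself; this just drops 'during the break', 'in the hallway', 'calmly'.
(c) Not entailed — Dara drained the jar, not the corridor; the corridor belongs to the photographing event.
(d) Not entailed — 'in the garden' adds information not in the original event.
(e) Entailed — 'Dara drained the jar' is causative; it entails the inchoative 'the jar drained'.

(b), (e)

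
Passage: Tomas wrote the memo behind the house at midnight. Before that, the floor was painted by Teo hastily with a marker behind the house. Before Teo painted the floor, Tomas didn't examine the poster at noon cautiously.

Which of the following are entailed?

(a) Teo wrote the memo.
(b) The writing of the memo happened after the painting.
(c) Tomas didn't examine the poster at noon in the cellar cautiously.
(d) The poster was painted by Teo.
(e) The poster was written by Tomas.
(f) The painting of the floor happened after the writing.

(b), (c)

(a) Not entailed — the passage has Tomas writing the memo, not Teo.
(b) Entailed — the narrative places the painting before the writing.
(c) Entailed — under negation, adding a further restriction is entailed: if no such examining event occurred, none occurred in the cellar either.
(d) Not entailed — Teo painted the floor, not the poster; the poster belongs to the examining event.
(e) Not entailed — Tomas wrote the memo, not the poster; the poster belongs to the examining event.
(f) Not entailed — the narrative places the painting before the writing, not after.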